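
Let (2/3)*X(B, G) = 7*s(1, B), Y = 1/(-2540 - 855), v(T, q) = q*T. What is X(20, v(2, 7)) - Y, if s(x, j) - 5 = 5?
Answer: 356476/3395 ≈ 105.00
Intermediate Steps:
s(x, j) = 10 (s(x, j) = 5 + 5 = 10)
v(T, q) = T*q
Y = -1/3395 (Y = 1/(-3395) = -1/3395 ≈ -0.00029455)
X(B, G) = 105 (X(B, G) = 3*(7*10)/2 = (3/2)*70 = 105)
X(20, v(2, 7)) - Y = 105 - 1*(-1/3395) = 105 + 1/3395 = 356476/3395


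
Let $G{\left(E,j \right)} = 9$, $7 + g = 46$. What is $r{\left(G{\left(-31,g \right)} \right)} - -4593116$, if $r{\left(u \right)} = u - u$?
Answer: $4593116$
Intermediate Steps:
$g = 39$ ($g = -7 + 46 = 39$)
$r{\left(u \right)} = 0$
$r{\left(G{\left(-31,g \right)} \right)} - -4593116 = 0 - -4593116 = 0 + 4593116 = 4593116$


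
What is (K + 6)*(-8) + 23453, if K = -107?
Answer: 24261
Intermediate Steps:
(K + 6)*(-8) + 23453 = (-107 + 6)*(-8) + 23453 = -101*(-8) + 23453 = 808 + 23453 = 24261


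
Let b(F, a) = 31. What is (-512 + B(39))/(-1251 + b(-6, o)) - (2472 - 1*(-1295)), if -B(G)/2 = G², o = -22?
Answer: -2296093/610 ≈ -3764.1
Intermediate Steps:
B(G) = -2*G²
(-512 + B(39))/(-1251 + b(-6, o)) - (2472 - 1*(-1295)) = (-512 - 2*39²)/(-1251 + 31) - (2472 - 1*(-1295)) = (-512 - 2*1521)/(-1220) - (2472 + 1295) = (-512 - 3042)*(-1/1220) - 1*3767 = -3554*(-1/1220) - 3767 = 1777/610 - 3767 = -2296093/610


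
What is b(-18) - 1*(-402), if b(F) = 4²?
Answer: 418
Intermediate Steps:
b(F) = 16
b(-18) - 1*(-402) = 16 - 1*(-402) = 16 + 402 = 418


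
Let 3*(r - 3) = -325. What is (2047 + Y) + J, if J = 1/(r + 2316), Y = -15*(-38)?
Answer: 17355947/6632 ≈ 2617.0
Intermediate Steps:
r = -316/3 (r = 3 + (1/3)*(-325) = 3 - 325/3 = -316/3 ≈ -105.33)
Y = 570
J = 3/6632 (J = 1/(-316/3 + 2316) = 1/(6632/3) = 3/6632 ≈ 0.00045235)
(2047 + Y) + J = (2047 + 570) + 3/6632 = 2617 + 3/6632 = 17355947/6632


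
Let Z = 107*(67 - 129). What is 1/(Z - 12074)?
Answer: -1/18708 ≈ -5.3453e-5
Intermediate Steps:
Z = -6634 (Z = 107*(-62) = -6634)
1/(Z - 12074) = 1/(-6634 - 12074) = 1/(-18708) = -1/18708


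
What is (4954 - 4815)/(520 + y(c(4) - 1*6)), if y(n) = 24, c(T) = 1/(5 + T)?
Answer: 139/544 ≈ 0.25551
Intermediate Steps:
(4954 - 4815)/(520 + y(c(4) - 1*6)) = (4954 - 4815)/(520 + 24) = 139/544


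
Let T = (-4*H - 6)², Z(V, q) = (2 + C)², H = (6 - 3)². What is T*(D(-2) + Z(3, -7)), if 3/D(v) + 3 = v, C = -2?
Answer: -5292/5 ≈ -1058.4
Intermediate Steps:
D(v) = 3/(-3 + v)
H = 9 (H = 3² = 9)
Z(V, q) = 0 (Z(V, q) = (2 - 2)² = 0² = 0)
T = 1764 (T = (-4*9 - 6)² = (-36 - 6)² = (-42)² = 1764)
T*(D(-2) + Z(3, -7)) = 1764*(3/(-3 - 2) + 0) = 1764*(3/(-5) + 0) = 1764*(3*(-⅕) + 0) = 1764*(-⅗ + 0) = 1764*(-⅗) = -5292/5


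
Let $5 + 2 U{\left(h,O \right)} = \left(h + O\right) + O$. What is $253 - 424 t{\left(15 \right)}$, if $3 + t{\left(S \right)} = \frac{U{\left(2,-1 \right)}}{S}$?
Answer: $\frac{4787}{3} \approx 1595.7$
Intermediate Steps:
$U{\left(h,O \right)} = - \frac{5}{2} + O + \frac{h}{2}$ ($U{\left(h,O \right)} = - \frac{5}{2} + \frac{\left(h + O\right) + O}{2} = - \frac{5}{2} + \frac{\left(O + h\right) + O}{2} = - \frac{5}{2} + \frac{h + 2 O}{2} = - \frac{5}{2} + \left(O + \frac{h}{2}\right) = - \frac{5}{2} + O + \frac{h}{2}$)
$t{\left(S \right)} = -3 - \frac{5}{2 S}$ ($t{\left(S \right)} = -3 + \frac{- \frac{5}{2} - 1 + \frac{1}{2} \cdot 2}{S} = -3 + \frac{- \frac{5}{2} - 1 + 1}{S} = -3 - \frac{5}{2 S}$)
$253 - 424 t{\left(15 \right)} = 253 - 424 \left(-3 - \frac{5}{2 \cdot 15}\right) = 253 - 424 \left(-3 - \frac{1}{6}\right) = 253 - - \frac{4028}{3} = 253 + \frac{4028}{3} = \frac{4787}{3}$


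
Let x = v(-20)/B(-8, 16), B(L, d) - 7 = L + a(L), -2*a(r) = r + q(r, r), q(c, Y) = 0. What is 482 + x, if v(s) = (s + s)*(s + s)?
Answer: 3046/3 ≈ 1015.3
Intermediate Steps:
a(r) = -r/2 (a(r) = -(r + 0)/2 = -r/2)
B(L, d) = 7 + L/2 (B(L, d) = 7 + (L - L/2) = 7 + L/2)
v(s) = 4*s² (v(s) = (2*s)*(2*s) = 4*s²)
x = 1600/3 (x = (4*(-20)²)/(7 + (½)*(-8)) = (4*400)/(7 - 4) = 1600/3 ≈ 533.33)
482 + x = 482 + 1600/3 = 3046/3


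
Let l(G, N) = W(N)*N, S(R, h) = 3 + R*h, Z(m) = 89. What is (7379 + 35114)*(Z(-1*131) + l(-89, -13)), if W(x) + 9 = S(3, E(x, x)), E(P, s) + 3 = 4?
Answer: 5439104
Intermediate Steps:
E(P, s) = 1 (E(P, s) = -3 + 4 = 1)
W(x) = -3 (W(x) = -9 + (3 + 3*1) = -9 + (3 + 3) = -9 + 6 = -3)
l(G, N) = -3*N
(7379 + 35114)*(Z(-1*131) + l(-89, -13)) = (7379 + 35114)*(89 - 3*(-13)) = 42493*(89 + 39) = 42493*128 = 5439104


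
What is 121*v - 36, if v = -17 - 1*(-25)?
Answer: 932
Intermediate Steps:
v = 8 (v = -17 + 25 = 8)
121*v - 36 = 121*8 - 36 = 968 - 36 = 932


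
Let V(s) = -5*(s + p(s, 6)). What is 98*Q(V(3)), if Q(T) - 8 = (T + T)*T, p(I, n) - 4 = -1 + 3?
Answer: 397684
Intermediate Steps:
p(I, n) = 6 (p(I, n) = 4 + (-1 + 3) = 4 + 2 = 6)
V(s) = -30 - 5*s (V(s) = -5*(s + 6) = -5*(6 + s) = -30 - 5*s)
Q(T) = 8 + 2*T² (Q(T) = 8 + (T + T)*T = 8 + (2*T)*T = 8 + 2*T²)
98*Q(V(3)) = 98*(8 + 2*(-30 - 5*3)²) = 98*(8 + 2*(-30 - 15)²) = 98*(8 + 2*(-45)²) = 98*(8 + 2*2025) = 98*(8 + 4050) = 98*4058 = 397684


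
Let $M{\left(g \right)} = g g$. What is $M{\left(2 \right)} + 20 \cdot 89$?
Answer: $1784$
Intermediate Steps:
$M{\left(g \right)} = g^{2}$
$M{\left(2 \right)} + 20 \cdot 89 = 2^{2} + 20 \cdot 89 = 4 + 1780 = 1784$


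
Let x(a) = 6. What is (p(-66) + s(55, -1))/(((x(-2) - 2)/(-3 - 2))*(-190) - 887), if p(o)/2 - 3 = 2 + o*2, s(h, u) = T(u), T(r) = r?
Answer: 17/49 ≈ 0.34694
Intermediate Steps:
s(h, u) = u
p(o) = 10 + 4*o (p(o) = 6 + 2*(2 + o*2) = 6 + 2*(2 + 2*o) = 6 + (4 + 4*o) = 10 + 4*o)
(p(-66) + s(55, -1))/(((x(-2) - 2)/(-3 - 2))*(-190) - 887) = ((10 + 4*(-66)) - 1)/(((6 - 2)/(-3 - 2))*(-190) - 887) = ((10 - 264) - 1)/((4/(-5))*(-190) - 887) = (-254 - 1)/((4*(-1/5))*(-190) - 887) = -255/(-4/5*(-190) - 887) = -255/(152 - 887) = -255/(-735) = -255*(-1/735) = 17/49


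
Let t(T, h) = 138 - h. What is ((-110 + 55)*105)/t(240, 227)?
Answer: 5775/89 ≈ 64.888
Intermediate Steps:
((-110 + 55)*105)/t(240, 227) = ((-110 + 55)*105)/(138 - 1*227) = (-55*105)/(138 - 227) = -5775/(-89) = -5775*(-1/89) = 5775/89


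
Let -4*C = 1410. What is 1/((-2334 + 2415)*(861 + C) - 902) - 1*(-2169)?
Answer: 174762839/80573 ≈ 2169.0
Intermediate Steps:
C = -705/2 (C = -¼*1410 = -705/2 ≈ -352.50)
1/((-2334 + 2415)*(861 + C) - 902) - 1*(-2169) = 1/((-2334 + 2415)*(861 - 705/2) - 902) - 1*(-2169) = 1/(81*(1017/2) - 902) + 2169 = 1/(82377/2 - 902) + 2169 = 1/(80573/2) + 2169 = 2/80573 + 2169 = 174762839/80573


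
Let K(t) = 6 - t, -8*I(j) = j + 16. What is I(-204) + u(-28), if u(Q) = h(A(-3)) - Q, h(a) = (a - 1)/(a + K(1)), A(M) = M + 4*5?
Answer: 1149/22 ≈ 52.227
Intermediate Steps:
I(j) = -2 - j/8 (I(j) = -(j + 16)/8 = -(16 + j)/8 = -2 - j/8)
A(M) = 20 + M (A(M) = M + 20 = 20 + M)
h(a) = (-1 + a)/(5 + a) (h(a) = (a - 1)/(a + (6 - 1*1)) = (-1 + a)/(a + (6 - 1)) = (-1 + a)/(a + 5) = (-1 + a)/(5 + a))
u(Q) = 8/11 - Q (u(Q) = (-1 + (20 - 3))/(5 + (20 - 3)) - Q = (-1 + 17)/(5 + 17) - Q = 16/22 - Q = (1/22)*16 - Q = 8/11 - Q)
I(-204) + u(-28) = (-2 - ⅛*(-204)) + (8/11 - 1*(-28)) = (-2 + 51/2) + (8/11 + 28) = 47/2 + 316/11 = 1149/22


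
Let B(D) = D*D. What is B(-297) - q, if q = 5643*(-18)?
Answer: 189783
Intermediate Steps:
q = -101574
B(D) = D²
B(-297) - q = (-297)² - 1*(-101574) = 88209 + 101574 = 189783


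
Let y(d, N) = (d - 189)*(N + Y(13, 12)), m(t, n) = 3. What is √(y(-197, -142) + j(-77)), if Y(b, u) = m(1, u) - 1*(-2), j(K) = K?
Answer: √52805 ≈ 229.79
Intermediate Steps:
Y(b, u) = 5 (Y(b, u) = 3 - 1*(-2) = 3 + 2 = 5)
y(d, N) = (-189 + d)*(5 + N) (y(d, N) = (d - 189)*(N + 5) = (-189 + d)*(5 + N))
√(y(-197, -142) + j(-77)) = √((-945 - 189*(-142) + 5*(-197) - 142*(-197)) - 77) = √((-945 + 26838 - 985 + 27974) - 77) = √(52882 - 77) = √52805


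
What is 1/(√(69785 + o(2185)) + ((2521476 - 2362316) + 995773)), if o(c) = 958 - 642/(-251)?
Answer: 289888183/334801411099604 - 3*√495226765/334801411099604 ≈ 8.6565e-7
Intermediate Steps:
o(c) = 241100/251 (o(c) = 958 - 642*(-1/251) = 958 + 642/251 = 241100/251)
1/(√(69785 + o(2185)) + ((2521476 - 2362316) + 995773)) = 1/(√(69785 + 241100/251) + ((2521476 - 2362316) + 995773)) = 1/(√(17757135/251) + (159160 + 995773)) = 1/(3*√495226765/251 + 1154933) = 1/(1154933 + 3*√495226765/251)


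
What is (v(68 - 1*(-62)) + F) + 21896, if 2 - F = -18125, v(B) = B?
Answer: 40153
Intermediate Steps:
F = 18127 (F = 2 - 1*(-18125) = 2 + 18125 = 18127)
(v(68 - 1*(-62)) + F) + 21896 = ((68 - 1*(-62)) + 18127) + 21896 = ((68 + 62) + 18127) + 21896 = (130 + 18127) + 21896 = 18257 + 21896 = 40153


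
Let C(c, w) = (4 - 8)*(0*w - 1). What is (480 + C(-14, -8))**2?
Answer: 234256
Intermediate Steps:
C(c, w) = 4 (C(c, w) = -4*(0 - 1) = -4*(-1) = 4)
(480 + C(-14, -8))**2 = (480 + 4)**2 = 484**2 = 234256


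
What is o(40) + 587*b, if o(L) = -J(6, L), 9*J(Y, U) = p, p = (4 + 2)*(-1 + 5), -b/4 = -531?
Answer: 3740356/3 ≈ 1.2468e+6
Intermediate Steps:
b = 2124 (b = -4*(-531) = 2124)
p = 24 (p = 6*4 = 24)
J(Y, U) = 8/3 (J(Y, U) = (1/9)*24 = 8/3)
o(L) = -8/3 (o(L) = -1*8/3 = -8/3)
o(40) + 587*b = -8/3 + 587*2124 = -8/3 + 1246788 = 3740356/3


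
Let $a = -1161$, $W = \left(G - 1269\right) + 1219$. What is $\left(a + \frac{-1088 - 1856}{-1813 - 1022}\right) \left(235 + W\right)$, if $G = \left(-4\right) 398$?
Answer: $\frac{220328897}{135} \approx 1.6321 \cdot 10^{6}$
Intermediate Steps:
$G = -1592$
$W = -1642$ ($W = \left(-1592 - 1269\right) + 1219 = -2861 + 1219 = -1642$)
$\left(a + \frac{-1088 - 1856}{-1813 - 1022}\right) \left(235 + W\right) = \left(-1161 + \frac{-1088 - 1856}{-1813 - 1022}\right) \left(235 - 1642\right) = \left(-1161 - \frac{2944}{-2835}\right) \left(-1407\right) = \left(-1161 - - \frac{2944}{2835}\right) \left(-1407\right) = \left(-1161 + \frac{2944}{2835}\right) \left(-1407\right) = \left(- \frac{3288491}{2835}\right) \left(-1407\right) = \frac{220328897}{135}$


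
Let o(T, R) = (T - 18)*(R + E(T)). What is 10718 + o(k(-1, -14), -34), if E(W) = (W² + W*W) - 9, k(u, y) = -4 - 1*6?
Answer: 6322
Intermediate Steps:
k(u, y) = -10 (k(u, y) = -4 - 6 = -10)
E(W) = -9 + 2*W² (E(W) = (W² + W²) - 9 = 2*W² - 9 = -9 + 2*W²)
o(T, R) = (-18 + T)*(-9 + R + 2*T²) (o(T, R) = (T - 18)*(R + (-9 + 2*T²)) = (-18 + T)*(-9 + R + 2*T²))
10718 + o(k(-1, -14), -34) = 10718 + (162 - 36*(-10)² - 18*(-34) - 34*(-10) - 10*(-9 + 2*(-10)²)) = 10718 + (162 - 36*100 + 612 + 340 - 10*(-9 + 2*100)) = 10718 + (162 - 3600 + 612 + 340 - 10*(-9 + 200)) = 10718 + (162 - 3600 + 612 + 340 - 10*191) = 10718 + (162 - 3600 + 612 + 340 - 1910) = 10718 - 4396 = 6322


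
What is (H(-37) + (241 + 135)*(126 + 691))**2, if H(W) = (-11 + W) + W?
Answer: 94314709449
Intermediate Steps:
H(W) = -11 + 2*W
(H(-37) + (241 + 135)*(126 + 691))**2 = ((-11 + 2*(-37)) + (241 + 135)*(126 + 691))**2 = ((-11 - 74) + 376*817)**2 = (-85 + 307192)**2 = 307107**2 = 94314709449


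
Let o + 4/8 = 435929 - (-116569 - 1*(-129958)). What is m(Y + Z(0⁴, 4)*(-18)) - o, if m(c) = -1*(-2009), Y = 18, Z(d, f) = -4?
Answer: -841061/2 ≈ -4.2053e+5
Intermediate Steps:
m(c) = 2009
o = 845079/2 (o = -½ + (435929 - (-116569 - 1*(-129958))) = -½ + (435929 - (-116569 + 129958)) = -½ + (435929 - 1*13389) = -½ + (435929 - 13389) = -½ + 422540 = 845079/2 ≈ 4.2254e+5)
m(Y + Z(0⁴, 4)*(-18)) - o = 2009 - 1*845079/2 = 2009 - 845079/2 = -841061/2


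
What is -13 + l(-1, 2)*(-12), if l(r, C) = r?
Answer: -1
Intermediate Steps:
-13 + l(-1, 2)*(-12) = -13 - 1*(-12) = -13 + 12 = -1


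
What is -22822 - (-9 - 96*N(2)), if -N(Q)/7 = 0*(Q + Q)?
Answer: -22813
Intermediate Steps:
N(Q) = 0 (N(Q) = -0*(Q + Q) = -0*2*Q = -7*0 = 0)
-22822 - (-9 - 96*N(2)) = -22822 - (-9 - 96*0) = -22822 - (-9 + 0) = -22822 - 1*(-9) = -22822 + 9 = -22813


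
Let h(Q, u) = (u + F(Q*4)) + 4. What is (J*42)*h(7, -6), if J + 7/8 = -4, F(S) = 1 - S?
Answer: 23751/4 ≈ 5937.8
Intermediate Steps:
h(Q, u) = 5 + u - 4*Q (h(Q, u) = (u + (1 - Q*4)) + 4 = (u + (1 - 4*Q)) + 4 = (1 + u - 4*Q) + 4 = 5 + u - 4*Q)
J = -39/8 (J = -7/8 - 4 = -39/8 ≈ -4.8750)
(J*42)*h(7, -6) = (-39/8*42)*(5 - 6 - 4*7) = -819*(5 - 6 - 28)/4 = -819/4*(-29) = 23751/4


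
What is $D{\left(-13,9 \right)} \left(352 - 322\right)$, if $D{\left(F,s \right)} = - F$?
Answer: $390$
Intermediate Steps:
$D{\left(-13,9 \right)} \left(352 - 322\right) = \left(-1\right) \left(-13\right) \left(352 - 322\right) = 13 \cdot 30 = 390$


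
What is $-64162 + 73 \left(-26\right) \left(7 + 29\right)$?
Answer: $-132490$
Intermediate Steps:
$-64162 + 73 \left(-26\right) \left(7 + 29\right) = -64162 - 68328 = -132490$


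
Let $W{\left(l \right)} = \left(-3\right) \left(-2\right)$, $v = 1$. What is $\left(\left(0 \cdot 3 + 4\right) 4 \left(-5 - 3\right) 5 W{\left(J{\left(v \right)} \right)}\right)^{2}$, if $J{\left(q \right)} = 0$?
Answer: $14745600$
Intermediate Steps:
$W{\left(l \right)} = 6$
$\left(\left(0 \cdot 3 + 4\right) 4 \left(-5 - 3\right) 5 W{\left(J{\left(v \right)} \right)}\right)^{2} = \left(\left(0 \cdot 3 + 4\right) 4 \left(-5 - 3\right) 5 \cdot 6\right)^{2} = \left(\left(0 + 4\right) 4 \left(-5 - 3\right) 5 \cdot 6\right)^{2} = \left(4 \cdot 4 \left(-8\right) 5 \cdot 6\right)^{2} = \left(4 \left(\left(-32\right) 5\right) 6\right)^{2} = \left(4 \left(-160\right) 6\right)^{2} = \left(\left(-640\right) 6\right)^{2} = \left(-3840\right)^{2} = 14745600$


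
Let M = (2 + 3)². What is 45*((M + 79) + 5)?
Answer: 4905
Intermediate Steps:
M = 25 (M = 5² = 25)
45*((M + 79) + 5) = 45*((25 + 79) + 5) = 45*(104 + 5) = 45*109 = 4905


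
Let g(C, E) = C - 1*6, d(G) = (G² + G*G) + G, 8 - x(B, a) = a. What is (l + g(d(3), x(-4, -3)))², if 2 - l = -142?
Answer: 25281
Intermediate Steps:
x(B, a) = 8 - a
d(G) = G + 2*G² (d(G) = (G² + G²) + G = 2*G² + G = G + 2*G²)
g(C, E) = -6 + C (g(C, E) = C - 6 = -6 + C)
l = 144 (l = 2 - 1*(-142) = 2 + 142 = 144)
(l + g(d(3), x(-4, -3)))² = (144 + (-6 + 3*(1 + 2*3)))² = (144 + (-6 + 3*(1 + 6)))² = (144 + (-6 + 3*7))² = (144 + (-6 + 21))² = (144 + 15)² = 159² = 25281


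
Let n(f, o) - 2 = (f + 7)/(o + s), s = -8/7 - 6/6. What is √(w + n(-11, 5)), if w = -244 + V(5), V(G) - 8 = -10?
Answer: I*√6135/5 ≈ 15.665*I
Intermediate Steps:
s = -15/7 (s = -8*⅐ - 6*⅙ = -8/7 - 1 = -15/7 ≈ -2.1429)
V(G) = -2 (V(G) = 8 - 10 = -2)
n(f, o) = 2 + (7 + f)/(-15/7 + o) (n(f, o) = 2 + (f + 7)/(o - 15/7) = 2 + (7 + f)/(-15/7 + o))
w = -246 (w = -244 - 2 = -246)
√(w + n(-11, 5)) = √(-246 + (19 + 7*(-11) + 14*5)/(-15 + 7*5)) = √(-246 + (19 - 77 + 70)/(-15 + 35)) = √(-246 + 12/20) = √(-246 + (1/20)*12) = √(-246 + ⅗) = √(-1227/5) = I*√6135/5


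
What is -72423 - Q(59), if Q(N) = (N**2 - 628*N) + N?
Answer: -38911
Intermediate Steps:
Q(N) = N**2 - 627*N
-72423 - Q(59) = -72423 - 59*(-627 + 59) = -72423 - 59*(-568) = -72423 - 1*(-33512) = -72423 + 33512 = -38911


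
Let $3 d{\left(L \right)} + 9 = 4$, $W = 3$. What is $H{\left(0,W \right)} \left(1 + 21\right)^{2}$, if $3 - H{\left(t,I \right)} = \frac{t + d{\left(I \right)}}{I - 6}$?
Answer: $\frac{10648}{9} \approx 1183.1$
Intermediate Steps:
$d{\left(L \right)} = - \frac{5}{3}$ ($d{\left(L \right)} = -3 + \frac{1}{3} \cdot 4 = -3 + \frac{4}{3} = - \frac{5}{3}$)
$H{\left(t,I \right)} = 3 - \frac{- \frac{5}{3} + t}{-6 + I}$ ($H{\left(t,I \right)} = 3 - \frac{t - \frac{5}{3}}{I - 6} = 3 - \frac{- \frac{5}{3} + t}{-6 + I}$)
$H{\left(0,W \right)} \left(1 + 21\right)^{2} = \frac{- \frac{49}{3} - 0 + 3 \cdot 3}{-6 + 3} \left(1 + 21\right)^{2} = \frac{- \frac{49}{3} + 0 + 9}{-3} \cdot 22^{2} = \left(- \frac{1}{3}\right) \left(- \frac{22}{3}\right) 484 = \frac{22}{9} \cdot 484 = \frac{10648}{9}$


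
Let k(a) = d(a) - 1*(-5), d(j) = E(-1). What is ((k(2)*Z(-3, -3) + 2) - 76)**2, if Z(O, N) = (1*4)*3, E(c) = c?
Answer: 676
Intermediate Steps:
d(j) = -1
Z(O, N) = 12 (Z(O, N) = 4*3 = 12)
k(a) = 4 (k(a) = -1 - 1*(-5) = -1 + 5 = 4)
((k(2)*Z(-3, -3) + 2) - 76)**2 = ((4*12 + 2) - 76)**2 = ((48 + 2) - 76)**2 = (50 - 76)**2 = (-26)**2 = 676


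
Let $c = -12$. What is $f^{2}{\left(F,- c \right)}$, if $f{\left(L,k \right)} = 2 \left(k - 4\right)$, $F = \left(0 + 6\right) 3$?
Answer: $256$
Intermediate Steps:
$F = 18$ ($F = 6 \cdot 3 = 18$)
$f{\left(L,k \right)} = -8 + 2 k$ ($f{\left(L,k \right)} = 2 \left(-4 + k\right) = -8 + 2 k$)
$f^{2}{\left(F,- c \right)} = \left(-8 + 2 \left(\left(-1\right) \left(-12\right)\right)\right)^{2} = \left(-8 + 2 \cdot 12\right)^{2} = \left(-8 + 24\right)^{2} = 16^{2} = 256$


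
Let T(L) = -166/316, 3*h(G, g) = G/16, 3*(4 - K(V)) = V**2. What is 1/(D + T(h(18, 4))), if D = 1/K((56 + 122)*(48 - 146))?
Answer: -24039156796/12628164883 ≈ -1.9036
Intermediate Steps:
K(V) = 4 - V**2/3
h(G, g) = G/48 (h(G, g) = (G/16)/3 = G/48)
T(L) = -83/158 (T(L) = -166*1/316 = -83/158)
D = -3/304293124 (D = 1/(4 - (48 - 146)**2*(56 + 122)**2/3) = 1/(4 - (178*(-98))**2/3) = 1/(4 - 1/3*(-17444)**2) = 1/(4 - 1/3*304293136) = 1/(4 - 304293136/3) = 1/(-304293124/3) = -3/304293124 ≈ -9.8589e-9)
1/(D + T(h(18, 4))) = 1/(-3/304293124 - 83/158) = 1/(-12628164883/24039156796) = -24039156796/12628164883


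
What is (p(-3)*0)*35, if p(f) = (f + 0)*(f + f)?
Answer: 0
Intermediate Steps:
p(f) = 2*f² (p(f) = f*(2*f) = 2*f²)
(p(-3)*0)*35 = ((2*(-3)²)*0)*35 = ((2*9)*0)*35 = (18*0)*35 = 0*35 = 0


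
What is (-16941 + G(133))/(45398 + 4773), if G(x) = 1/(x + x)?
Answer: -4506305/13345486 ≈ -0.33767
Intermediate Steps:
G(x) = 1/(2*x)
(-16941 + G(133))/(45398 + 4773) = (-16941 + (½)/133)/(45398 + 4773) = (-16941 + (½)*(1/133))/50171 = (-16941 + 1/266)*(1/50171) = -4506305/266*1/50171 = -4506305/13345486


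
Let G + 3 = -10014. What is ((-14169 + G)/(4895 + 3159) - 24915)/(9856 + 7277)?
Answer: -33448266/22998197 ≈ -1.4544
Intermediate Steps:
G = -10017 (G = -3 - 10014 = -10017)
((-14169 + G)/(4895 + 3159) - 24915)/(9856 + 7277) = ((-14169 - 10017)/(4895 + 3159) - 24915)/(9856 + 7277) = (-24186/8054 - 24915)/17133 = (-24186*1/8054 - 24915)*(1/17133) = (-12093/4027 - 24915)*(1/17133) = -100344798/4027*1/17133 = -33448266/22998197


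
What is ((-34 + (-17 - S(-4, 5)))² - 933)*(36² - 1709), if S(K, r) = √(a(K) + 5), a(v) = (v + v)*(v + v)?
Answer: -717381 - 42126*√69 ≈ -1.0673e+6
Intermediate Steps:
a(v) = 4*v² (a(v) = (2*v)*(2*v) = 4*v²)
S(K, r) = √(5 + 4*K²) (S(K, r) = √(4*K² + 5) = √(5 + 4*K²))
((-34 + (-17 - S(-4, 5)))² - 933)*(36² - 1709) = ((-34 + (-17 - √(5 + 4*(-4)²)))² - 933)*(36² - 1709) = ((-34 + (-17 - √(5 + 4*16)))² - 933)*(1296 - 1709) = ((-34 + (-17 - √(5 + 64)))² - 933)*(-413) = ((-34 + (-17 - √69))² - 933)*(-413) = ((-51 - √69)² - 933)*(-413) = (-933 + (-51 - √69)²)*(-413) = 385329 - 413*(-51 - √69)²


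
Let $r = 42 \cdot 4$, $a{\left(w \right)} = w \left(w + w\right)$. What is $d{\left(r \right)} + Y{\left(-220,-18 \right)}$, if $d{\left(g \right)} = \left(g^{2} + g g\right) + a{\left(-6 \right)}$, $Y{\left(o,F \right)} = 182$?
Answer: $56702$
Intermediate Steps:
$a{\left(w \right)} = 2 w^{2}$ ($a{\left(w \right)} = w 2 w = 2 w^{2}$)
$r = 168$
$d{\left(g \right)} = 72 + 2 g^{2}$ ($d{\left(g \right)} = \left(g^{2} + g g\right) + 2 \left(-6\right)^{2} = \left(g^{2} + g^{2}\right) + 2 \cdot 36 = 2 g^{2} + 72 = 72 + 2 g^{2}$)
$d{\left(r \right)} + Y{\left(-220,-18 \right)} = \left(72 + 2 \cdot 168^{2}\right) + 182 = \left(72 + 2 \cdot 28224\right) + 182 = \left(72 + 56448\right) + 182 = 56520 + 182 = 56702$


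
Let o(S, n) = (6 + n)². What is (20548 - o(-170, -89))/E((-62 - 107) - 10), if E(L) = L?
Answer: -13659/179 ≈ -76.307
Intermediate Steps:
(20548 - o(-170, -89))/E((-62 - 107) - 10) = (20548 - (6 - 89)²)/((-62 - 107) - 10) = (20548 - 1*(-83)²)/(-169 - 10) = (20548 - 1*6889)/(-179) = (20548 - 6889)*(-1/179) = 13659*(-1/179) = -13659/179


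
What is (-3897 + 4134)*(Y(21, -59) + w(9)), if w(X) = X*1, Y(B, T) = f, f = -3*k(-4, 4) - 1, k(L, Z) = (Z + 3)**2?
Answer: -32943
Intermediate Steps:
k(L, Z) = (3 + Z)**2
f = -148 (f = -3*(3 + 4)**2 - 1 = -3*7**2 - 1 = -3*49 - 1 = -147 - 1 = -148)
Y(B, T) = -148
w(X) = X
(-3897 + 4134)*(Y(21, -59) + w(9)) = (-3897 + 4134)*(-148 + 9) = 237*(-139) = -32943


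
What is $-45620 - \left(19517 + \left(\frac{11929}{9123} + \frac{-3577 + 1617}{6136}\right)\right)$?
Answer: $- \frac{455792715125}{6997341} \approx -65138.0$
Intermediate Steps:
$-45620 - \left(19517 + \left(\frac{11929}{9123} + \frac{-3577 + 1617}{6136}\right)\right) = -45620 - \left(19517 + \left(11929 \cdot \frac{1}{9123} - \frac{245}{767}\right)\right) = -45620 - \left(19517 + \left(\frac{11929}{9123} - \frac{245}{767}\right)\right) = -45620 - \left(19517 + \frac{6914408}{6997341}\right) = -45620 - \frac{136574018705}{6997341} = - \frac{455792715125}{6997341}$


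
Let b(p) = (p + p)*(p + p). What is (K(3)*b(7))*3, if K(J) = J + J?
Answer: 3528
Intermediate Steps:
K(J) = 2*J
b(p) = 4*p² (b(p) = (2*p)*(2*p) = 4*p²)
(K(3)*b(7))*3 = ((2*3)*(4*7²))*3 = (6*(4*49))*3 = (6*196)*3 = 1176*3 = 3528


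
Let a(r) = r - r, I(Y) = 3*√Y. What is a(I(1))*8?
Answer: 0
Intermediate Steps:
a(r) = 0
a(I(1))*8 = 0*8 = 0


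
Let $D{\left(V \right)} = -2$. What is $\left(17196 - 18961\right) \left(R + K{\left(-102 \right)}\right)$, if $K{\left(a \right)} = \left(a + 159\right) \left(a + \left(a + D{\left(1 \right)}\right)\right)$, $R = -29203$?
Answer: $72267925$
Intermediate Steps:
$K{\left(a \right)} = \left(-2 + 2 a\right) \left(159 + a\right)$ ($K{\left(a \right)} = \left(a + 159\right) \left(a + \left(a - 2\right)\right) = \left(159 + a\right) \left(a + \left(-2 + a\right)\right) = \left(159 + a\right) \left(-2 + 2 a\right) = \left(-2 + 2 a\right) \left(159 + a\right)$)
$\left(17196 - 18961\right) \left(R + K{\left(-102 \right)}\right) = \left(17196 - 18961\right) \left(-29203 + \left(-318 + 2 \left(-102\right)^{2} + 316 \left(-102\right)\right)\right) = - 1765 \left(-29203 - 11742\right) = \left(-1765\right) \left(-40945\right) = 72267925$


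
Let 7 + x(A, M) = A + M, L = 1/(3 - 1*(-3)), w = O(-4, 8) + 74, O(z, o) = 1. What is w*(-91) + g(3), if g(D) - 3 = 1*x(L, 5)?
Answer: -40943/6 ≈ -6823.8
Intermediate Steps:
w = 75 (w = 1 + 74 = 75)
L = ⅙ (L = 1/(3 + 3) = 1/6 = ⅙ ≈ 0.16667)
x(A, M) = -7 + A + M (x(A, M) = -7 + (A + M) = -7 + A + M)
g(D) = 7/6 (g(D) = 3 + 1*(-7 + ⅙ + 5) = 3 + 1*(-11/6) = 3 - 11/6 = 7/6)
w*(-91) + g(3) = 75*(-91) + 7/6 = -6825 + 7/6 = -40943/6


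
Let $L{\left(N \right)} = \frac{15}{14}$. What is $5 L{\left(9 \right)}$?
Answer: $\frac{75}{14} \approx 5.3571$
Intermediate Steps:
$L{\left(N \right)} = \frac{15}{14}$ ($L{\left(N \right)} = 15 \cdot \frac{1}{14} = \frac{15}{14}$)
$5 L{\left(9 \right)} = 5 \cdot \frac{15}{14} = \frac{75}{14}$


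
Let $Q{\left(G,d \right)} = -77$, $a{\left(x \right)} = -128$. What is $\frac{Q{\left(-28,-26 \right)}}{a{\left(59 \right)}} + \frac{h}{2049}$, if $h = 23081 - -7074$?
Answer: $\frac{4017613}{262272} \approx 15.318$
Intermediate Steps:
$h = 30155$ ($h = 23081 + 7074 = 30155$)
$\frac{Q{\left(-28,-26 \right)}}{a{\left(59 \right)}} + \frac{h}{2049} = - \frac{77}{-128} + \frac{30155}{2049} = \left(-77\right) \left(- \frac{1}{128}\right) + 30155 \cdot \frac{1}{2049} = \frac{77}{128} + \frac{30155}{2049} = \frac{4017613}{262272}$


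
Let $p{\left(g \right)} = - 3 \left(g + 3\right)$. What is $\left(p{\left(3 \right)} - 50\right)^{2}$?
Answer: $4624$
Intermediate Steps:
$p{\left(g \right)} = -9 - 3 g$ ($p{\left(g \right)} = - 3 \left(3 + g\right) = -9 - 3 g$)
$\left(p{\left(3 \right)} - 50\right)^{2} = \left(\left(-9 - 9\right) - 50\right)^{2} = \left(-18 - 50\right)^{2} = \left(-68\right)^{2} = 4624$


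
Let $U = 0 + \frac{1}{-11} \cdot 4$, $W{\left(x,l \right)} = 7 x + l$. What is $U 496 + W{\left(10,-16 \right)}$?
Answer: $- \frac{1390}{11} \approx -126.36$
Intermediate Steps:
$W{\left(x,l \right)} = l + 7 x$
$U = - \frac{4}{11}$ ($U = 0 - \frac{4}{11} = - \frac{4}{11} \approx -0.36364$)
$U 496 + W{\left(10,-16 \right)} = \left(- \frac{4}{11}\right) 496 + \left(-16 + 7 \cdot 10\right) = - \frac{1984}{11} + \left(-16 + 70\right) = - \frac{1984}{11} + 54 = - \frac{1390}{11}$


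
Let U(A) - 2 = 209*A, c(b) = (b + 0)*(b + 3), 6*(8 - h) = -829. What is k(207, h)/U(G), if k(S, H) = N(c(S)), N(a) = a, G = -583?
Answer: -2898/8123 ≈ -0.35676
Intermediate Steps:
h = 877/6 (h = 8 - ⅙*(-829) = 8 + 829/6 = 877/6 ≈ 146.17)
c(b) = b*(3 + b)
k(S, H) = S*(3 + S)
U(A) = 2 + 209*A
k(207, h)/U(G) = (207*(3 + 207))/(2 + 209*(-583)) = (207*210)/(2 - 121847) = 43470/(-121845) = 43470*(-1/121845) = -2898/8123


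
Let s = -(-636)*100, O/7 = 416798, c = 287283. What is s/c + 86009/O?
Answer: 10012733007/39912993278 ≈ 0.25086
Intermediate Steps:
O = 2917586 (O = 7*416798 = 2917586)
s = 63600 (s = -1*(-63600) = 63600)
s/c + 86009/O = 63600/287283 + 86009/2917586 = 63600*(1/287283) + 86009*(1/2917586) = 21200/95761 + 12287/416798 = 10012733007/39912993278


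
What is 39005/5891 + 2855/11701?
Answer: 473216310/68930591 ≈ 6.8651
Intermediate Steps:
39005/5891 + 2855/11701 = 473216310/68930591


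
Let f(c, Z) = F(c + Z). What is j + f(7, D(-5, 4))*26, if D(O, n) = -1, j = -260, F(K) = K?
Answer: -104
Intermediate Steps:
f(c, Z) = Z + c (f(c, Z) = c + Z = Z + c)
j + f(7, D(-5, 4))*26 = -260 + (-1 + 7)*26 = -260 + 6*26 = -260 + 156 = -104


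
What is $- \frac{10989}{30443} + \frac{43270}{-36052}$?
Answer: $- \frac{856722019}{548765518} \approx -1.5612$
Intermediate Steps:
$- \frac{10989}{30443} + \frac{43270}{-36052} = \left(-10989\right) \frac{1}{30443} + 43270 \left(- \frac{1}{36052}\right) = - \frac{10989}{30443} - \frac{21635}{18026} = - \frac{856722019}{548765518}$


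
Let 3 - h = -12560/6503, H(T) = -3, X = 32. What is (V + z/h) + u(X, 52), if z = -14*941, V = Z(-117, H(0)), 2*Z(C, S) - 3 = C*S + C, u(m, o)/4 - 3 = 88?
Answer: -140394459/64138 ≈ -2188.9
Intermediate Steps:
u(m, o) = 364 (u(m, o) = 12 + 4*88 = 12 + 352 = 364)
Z(C, S) = 3/2 + C/2 + C*S/2 (Z(C, S) = 3/2 + (C*S + C)/2 = 3/2 + (C + C*S)/2 = 3/2 + (C/2 + C*S/2) = 3/2 + C/2 + C*S/2)
h = 32069/6503 (h = 3 - (-12560)/6503 = 3 - 1*(-12560/6503) = 3 + 12560/6503 = 32069/6503 ≈ 4.9314)
V = 237/2 (V = 3/2 + (1/2)*(-117) + (1/2)*(-117)*(-3) = 3/2 - 117/2 + 351/2 = 237/2 ≈ 118.50)
z = -13174
(V + z/h) + u(X, 52) = (237/2 - 13174/32069/6503) + 364 = (237/2 - 13174*6503/32069) + 364 = (237/2 - 85670522/32069) + 364 = -163740691/64138 + 364 = -140394459/64138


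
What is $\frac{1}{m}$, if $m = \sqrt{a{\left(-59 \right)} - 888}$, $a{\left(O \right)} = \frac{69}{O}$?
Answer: $- \frac{i \sqrt{343911}}{17487} \approx - 0.033536 i$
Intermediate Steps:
$m = \frac{3 i \sqrt{343911}}{59}$ ($m = \sqrt{\frac{69}{-59} - 888} = \sqrt{69 \left(- \frac{1}{59}\right) - 888} = \sqrt{- \frac{69}{59} - 888} = \sqrt{- \frac{52461}{59}} = \frac{3 i \sqrt{343911}}{59} \approx 29.819 i$)
$\frac{1}{m} = \frac{1}{\frac{3}{59} i \sqrt{343911}} = - \frac{i \sqrt{343911}}{17487}$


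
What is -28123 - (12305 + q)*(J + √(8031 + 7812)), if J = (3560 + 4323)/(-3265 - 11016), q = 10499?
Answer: -221860631/14281 - 22804*√15843 ≈ -2.8859e+6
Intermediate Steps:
J = -7883/14281 (J = 7883/(-14281) = 7883*(-1/14281) = -7883/14281 ≈ -0.55199)
-28123 - (12305 + q)*(J + √(8031 + 7812)) = -28123 - (12305 + 10499)*(-7883/14281 + √(8031 + 7812)) = -28123 - 22804*(-7883/14281 + √15843) = -28123 - (-179763932/14281 + 22804*√15843) = -28123 + (179763932/14281 - 22804*√15843) = -221860631/14281 - 22804*√15843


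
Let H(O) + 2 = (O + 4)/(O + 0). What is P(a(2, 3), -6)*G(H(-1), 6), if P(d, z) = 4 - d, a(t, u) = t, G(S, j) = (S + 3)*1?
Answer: -4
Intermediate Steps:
H(O) = -2 + (4 + O)/O (H(O) = -2 + (O + 4)/(O + 0) = -2 + (4 + O)/O)
G(S, j) = 3 + S (G(S, j) = (3 + S)*1 = 3 + S)
P(a(2, 3), -6)*G(H(-1), 6) = (4 - 1*2)*(3 + (4 - 1*(-1))/(-1)) = (4 - 2)*(3 - (4 + 1)) = 2*(3 - 1*5) = 2*(3 - 5) = 2*(-2) = -4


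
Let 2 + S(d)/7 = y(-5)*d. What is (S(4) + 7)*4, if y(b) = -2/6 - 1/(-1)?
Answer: 140/3 ≈ 46.667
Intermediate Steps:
y(b) = ⅔ (y(b) = -2*⅙ - 1*(-1) = -⅓ + 1 = ⅔)
S(d) = -14 + 14*d/3 (S(d) = -14 + 7*(2*d/3) = -14 + 14*d/3)
(S(4) + 7)*4 = ((-14 + (14/3)*4) + 7)*4 = ((-14 + 56/3) + 7)*4 = (14/3 + 7)*4 = (35/3)*4 = 140/3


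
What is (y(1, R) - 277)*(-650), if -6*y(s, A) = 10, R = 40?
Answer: 543400/3 ≈ 1.8113e+5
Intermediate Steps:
y(s, A) = -5/3 (y(s, A) = -1/6*10 = -5/3)
(y(1, R) - 277)*(-650) = (-5/3 - 277)*(-650) = -836/3*(-650) = 543400/3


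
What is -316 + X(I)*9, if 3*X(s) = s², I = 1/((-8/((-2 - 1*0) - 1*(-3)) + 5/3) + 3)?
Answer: -31573/100 ≈ -315.73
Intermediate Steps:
I = -3/10 (I = 1/((-8/((-2 + 0) + 3) + 5*(⅓)) + 3) = 1/((-8/(-2 + 3) + 5/3) + 3) = 1/((-8/1 + 5/3) + 3) = 1/((-8*1 + 5/3) + 3) = 1/((-8 + 5/3) + 3) = 1/(-19/3 + 3) = 1/(-10/3) = -3/10 ≈ -0.30000)
X(s) = s²/3
-316 + X(I)*9 = -316 + ((-3/10)²/3)*9 = -316 + ((⅓)*(9/100))*9 = -316 + (3/100)*9 = -316 + 27/100 = -31573/100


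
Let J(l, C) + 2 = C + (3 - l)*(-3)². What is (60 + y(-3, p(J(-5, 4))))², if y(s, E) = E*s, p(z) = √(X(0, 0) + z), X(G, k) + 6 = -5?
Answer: 4167 - 1080*√7 ≈ 1309.6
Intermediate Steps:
X(G, k) = -11 (X(G, k) = -6 - 5 = -11)
J(l, C) = 25 + C - 9*l (J(l, C) = -2 + (C + (3 - l)*(-3)²) = -2 + (C + (3 - l)*9) = -2 + (C + (27 - 9*l)) = -2 + (27 + C - 9*l) = 25 + C - 9*l)
p(z) = √(-11 + z)
(60 + y(-3, p(J(-5, 4))))² = (60 + √(-11 + (25 + 4 - 9*(-5)))*(-3))² = (60 + √(-11 + (25 + 4 + 45))*(-3))² = (60 + √(-11 + 74)*(-3))² = (60 + √63*(-3))² = (60 + (3*√7)*(-3))² = (60 - 9*√7)²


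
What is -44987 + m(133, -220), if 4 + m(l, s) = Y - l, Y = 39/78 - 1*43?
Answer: -90333/2 ≈ -45167.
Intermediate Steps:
Y = -85/2 (Y = 39*(1/78) - 43 = ½ - 43 = -85/2 ≈ -42.500)
m(l, s) = -93/2 - l (m(l, s) = -4 + (-85/2 - l) = -93/2 - l)
-44987 + m(133, -220) = -44987 + (-93/2 - 1*133) = -44987 + (-93/2 - 133) = -44987 - 359/2 = -90333/2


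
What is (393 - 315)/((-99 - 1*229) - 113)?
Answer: -26/147 ≈ -0.17687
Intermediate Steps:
(393 - 315)/((-99 - 1*229) - 113) = 78/((-99 - 229) - 113) = 78/(-328 - 113) = 78/(-441) = 78*(-1/441) = -26/147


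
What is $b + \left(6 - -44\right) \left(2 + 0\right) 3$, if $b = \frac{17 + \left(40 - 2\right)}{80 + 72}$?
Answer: $\frac{45655}{152} \approx 300.36$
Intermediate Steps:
$b = \frac{55}{152}$ ($b = \frac{17 + \left(40 - 2\right)}{152} = \left(17 + 38\right) \frac{1}{152} = 55 \cdot \frac{1}{152} = \frac{55}{152} \approx 0.36184$)
$b + \left(6 - -44\right) \left(2 + 0\right) 3 = \frac{55}{152} + \left(6 - -44\right) \left(2 + 0\right) 3 = \frac{55}{152} + \left(6 + 44\right) 2 \cdot 3 = \frac{55}{152} + 50 \cdot 6 = \frac{55}{152} + 300 = \frac{45655}{152}$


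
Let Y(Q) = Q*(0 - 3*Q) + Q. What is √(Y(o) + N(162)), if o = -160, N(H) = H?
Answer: I*√76798 ≈ 277.12*I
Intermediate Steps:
Y(Q) = Q - 3*Q² (Y(Q) = Q*(-3*Q) + Q = -3*Q² + Q = Q - 3*Q²)
√(Y(o) + N(162)) = √(-160*(1 - 3*(-160)) + 162) = √(-160*(1 + 480) + 162) = √(-160*481 + 162) = √(-76960 + 162) = √(-76798) = I*√76798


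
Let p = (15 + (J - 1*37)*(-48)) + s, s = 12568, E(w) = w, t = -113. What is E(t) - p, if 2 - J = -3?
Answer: -14232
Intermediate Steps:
J = 5 (J = 2 - 1*(-3) = 2 + 3 = 5)
p = 14119 (p = (15 + (5 - 1*37)*(-48)) + 12568 = (15 + (5 - 37)*(-48)) + 12568 = (15 - 32*(-48)) + 12568 = (15 + 1536) + 12568 = 1551 + 12568 = 14119)
E(t) - p = -113 - 1*14119 = -113 - 14119 = -14232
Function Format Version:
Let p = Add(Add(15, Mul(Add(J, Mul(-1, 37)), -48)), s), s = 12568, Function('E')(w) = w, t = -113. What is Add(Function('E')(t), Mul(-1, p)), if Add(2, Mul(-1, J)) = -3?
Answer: -14232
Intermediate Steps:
J = 5 (J = Add(2, Mul(-1, -3)) = Add(2, 3) = 5)
p = 14119 (p = Add(Add(15, Mul(Add(5, Mul(-1, 37)), -48)), 12568) = Add(Add(15, Mul(Add(5, -37), -48)), 12568) = Add(Add(15, Mul(-32, -48)), 12568) = Add(Add(15, 1536), 12568) = Add(1551, 12568) = 14119)
Add(Function('E')(t), Mul(-1, p)) = Add(-113, Mul(-1, 14119)) = Add(-113, -14119) = -14232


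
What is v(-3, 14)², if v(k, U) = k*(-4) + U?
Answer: 676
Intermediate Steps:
v(k, U) = U - 4*k (v(k, U) = -4*k + U = U - 4*k)
v(-3, 14)² = (14 - 4*(-3))² = (14 + 12)² = 26² = 676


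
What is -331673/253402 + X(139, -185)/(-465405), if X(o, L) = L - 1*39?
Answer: -5320879673/4066708890 ≈ -1.3084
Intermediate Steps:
X(o, L) = -39 + L (X(o, L) = L - 39 = -39 + L)
-331673/253402 + X(139, -185)/(-465405) = -331673/253402 + (-39 - 185)/(-465405) = -331673*1/253402 - 224*(-1/465405) = -11437/8738 + 224/465405 = -5320879673/4066708890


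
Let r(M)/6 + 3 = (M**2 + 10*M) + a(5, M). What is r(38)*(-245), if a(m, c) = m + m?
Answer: -2691570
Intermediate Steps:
a(m, c) = 2*m
r(M) = 42 + 6*M**2 + 60*M (r(M) = -18 + 6*((M**2 + 10*M) + 2*5) = -18 + 6*((M**2 + 10*M) + 10) = -18 + 6*(10 + M**2 + 10*M) = -18 + (60 + 6*M**2 + 60*M) = 42 + 6*M**2 + 60*M)
r(38)*(-245) = (42 + 6*38**2 + 60*38)*(-245) = (42 + 6*1444 + 2280)*(-245) = (42 + 8664 + 2280)*(-245) = 10986*(-245) = -2691570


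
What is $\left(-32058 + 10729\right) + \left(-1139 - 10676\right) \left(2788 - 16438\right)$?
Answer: $161253421$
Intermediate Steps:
$\left(-32058 + 10729\right) + \left(-1139 - 10676\right) \left(2788 - 16438\right) = -21329 - -161274750 = -21329 + 161274750 = 161253421$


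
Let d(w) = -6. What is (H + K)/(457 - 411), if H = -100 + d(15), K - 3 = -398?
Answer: -501/46 ≈ -10.891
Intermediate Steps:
K = -395 (K = 3 - 398 = -395)
H = -106 (H = -100 - 6 = -106)
(H + K)/(457 - 411) = (-106 - 395)/(457 - 411) = -501/46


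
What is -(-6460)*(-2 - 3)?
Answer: -32300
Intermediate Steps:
-(-6460)*(-2 - 3) = -(-6460)*(-5) = -1292*25 = -32300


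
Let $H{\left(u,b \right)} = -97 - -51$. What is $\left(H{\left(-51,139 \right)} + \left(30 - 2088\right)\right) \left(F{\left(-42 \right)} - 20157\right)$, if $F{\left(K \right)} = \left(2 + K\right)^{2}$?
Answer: $39043928$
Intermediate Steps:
$H{\left(u,b \right)} = -46$ ($H{\left(u,b \right)} = -97 + 51 = -46$)
$\left(H{\left(-51,139 \right)} + \left(30 - 2088\right)\right) \left(F{\left(-42 \right)} - 20157\right) = \left(-46 + \left(30 - 2088\right)\right) \left(\left(2 - 42\right)^{2} - 20157\right) = \left(-46 + \left(30 - 2088\right)\right) \left(\left(-40\right)^{2} - 20157\right) = \left(-46 - 2058\right) \left(1600 - 20157\right) = \left(-2104\right) \left(-18557\right) = 39043928$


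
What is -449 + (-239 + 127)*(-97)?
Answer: 10415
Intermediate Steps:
-449 + (-239 + 127)*(-97) = -449 - 112*(-97) = -449 + 10864 = 10415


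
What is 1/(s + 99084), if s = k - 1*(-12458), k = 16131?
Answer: 1/127673 ≈ 7.8325e-6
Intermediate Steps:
s = 28589 (s = 16131 - 1*(-12458) = 16131 + 12458 = 28589)
1/(s + 99084) = 1/(28589 + 99084) = 1/127673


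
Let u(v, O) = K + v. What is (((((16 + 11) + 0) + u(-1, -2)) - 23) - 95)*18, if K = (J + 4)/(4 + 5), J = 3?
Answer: -1642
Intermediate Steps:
K = 7/9 (K = (3 + 4)/(4 + 5) = 7/9 ≈ 0.77778)
u(v, O) = 7/9 + v
(((((16 + 11) + 0) + u(-1, -2)) - 23) - 95)*18 = (((((16 + 11) + 0) + (7/9 - 1)) - 23) - 95)*18 = ((((27 + 0) - 2/9) - 23) - 95)*18 = (((27 - 2/9) - 23) - 95)*18 = ((241/9 - 23) - 95)*18 = (34/9 - 95)*18 = -821/9*18 = -1642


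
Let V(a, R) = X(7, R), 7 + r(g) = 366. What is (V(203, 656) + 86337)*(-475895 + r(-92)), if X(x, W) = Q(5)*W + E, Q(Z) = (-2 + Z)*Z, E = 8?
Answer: -45739430160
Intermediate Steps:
r(g) = 359 (r(g) = -7 + 366 = 359)
Q(Z) = Z*(-2 + Z)
X(x, W) = 8 + 15*W (X(x, W) = (5*(-2 + 5))*W + 8 = (5*3)*W + 8 = 15*W + 8 = 8 + 15*W)
V(a, R) = 8 + 15*R
(V(203, 656) + 86337)*(-475895 + r(-92)) = ((8 + 15*656) + 86337)*(-475895 + 359) = ((8 + 9840) + 86337)*(-475536) = (9848 + 86337)*(-475536) = 96185*(-475536) = -45739430160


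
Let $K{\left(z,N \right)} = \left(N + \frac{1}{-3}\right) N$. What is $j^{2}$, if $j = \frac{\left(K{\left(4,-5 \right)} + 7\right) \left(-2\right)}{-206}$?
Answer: $\frac{10201}{95481} \approx 0.10684$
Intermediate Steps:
$K{\left(z,N \right)} = N \left(- \frac{1}{3} + N\right)$ ($K{\left(z,N \right)} = \left(N - \frac{1}{3}\right) N = \left(- \frac{1}{3} + N\right) N = N \left(- \frac{1}{3} + N\right)$)
$j = \frac{101}{309}$ ($j = \frac{\left(- 5 \left(- \frac{1}{3} - 5\right) + 7\right) \left(-2\right)}{-206} = \left(\left(-5\right) \left(- \frac{16}{3}\right) + 7\right) \left(-2\right) \left(- \frac{1}{206}\right) = \left(\frac{80}{3} + 7\right) \left(-2\right) \left(- \frac{1}{206}\right) = \frac{101}{3} \left(-2\right) \left(- \frac{1}{206}\right) = \left(- \frac{202}{3}\right) \left(- \frac{1}{206}\right) = \frac{101}{309} \approx 0.32686$)
$j^{2} = \left(\frac{101}{309}\right)^{2} = \frac{10201}{95481}$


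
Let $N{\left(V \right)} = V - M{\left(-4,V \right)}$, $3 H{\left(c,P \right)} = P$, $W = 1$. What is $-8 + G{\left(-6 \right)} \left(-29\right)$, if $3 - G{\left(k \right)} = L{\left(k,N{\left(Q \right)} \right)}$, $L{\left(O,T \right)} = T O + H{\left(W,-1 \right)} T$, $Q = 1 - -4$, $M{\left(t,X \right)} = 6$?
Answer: $\frac{266}{3} \approx 88.667$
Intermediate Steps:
$H{\left(c,P \right)} = \frac{P}{3}$
$Q = 5$ ($Q = 1 + 4 = 5$)
$N{\left(V \right)} = -6 + V$ ($N{\left(V \right)} = V - 6 = -6 + V$)
$L{\left(O,T \right)} = - \frac{T}{3} + O T$ ($L{\left(O,T \right)} = T O + \frac{1}{3} \left(-1\right) T = O T - \frac{T}{3} = - \frac{T}{3} + O T$)
$G{\left(k \right)} = \frac{8}{3} + k$ ($G{\left(k \right)} = 3 - \left(-6 + 5\right) \left(- \frac{1}{3} + k\right) = 3 - - (- \frac{1}{3} + k) = 3 - \left(\frac{1}{3} - k\right) = 3 + \left(- \frac{1}{3} + k\right) = \frac{8}{3} + k$)
$-8 + G{\left(-6 \right)} \left(-29\right) = -8 + \left(\frac{8}{3} - 6\right) \left(-29\right) = -8 - - \frac{290}{3} = -8 + \frac{290}{3} = \frac{266}{3}$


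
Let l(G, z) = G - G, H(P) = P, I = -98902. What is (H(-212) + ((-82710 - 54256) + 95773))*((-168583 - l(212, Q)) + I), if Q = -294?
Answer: 11075216425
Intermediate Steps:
l(G, z) = 0
(H(-212) + ((-82710 - 54256) + 95773))*((-168583 - l(212, Q)) + I) = (-212 + ((-82710 - 54256) + 95773))*((-168583 - 1*0) - 98902) = (-212 + (-136966 + 95773))*((-168583 + 0) - 98902) = (-212 - 41193)*(-168583 - 98902) = -41405*(-267485) = 11075216425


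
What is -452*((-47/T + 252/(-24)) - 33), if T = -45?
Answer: 863546/45 ≈ 19190.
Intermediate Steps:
-452*((-47/T + 252/(-24)) - 33) = -452*((-47/(-45) + 252/(-24)) - 33) = -452*((-47*(-1/45) + 252*(-1/24)) - 33) = -452*((47/45 - 21/2) - 33) = -452*(-851/90 - 33) = -452*(-3821/90) = 863546/45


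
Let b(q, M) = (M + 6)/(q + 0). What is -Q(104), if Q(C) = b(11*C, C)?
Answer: -5/52 ≈ -0.096154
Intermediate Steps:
b(q, M) = (6 + M)/q
Q(C) = (6 + C)/(11*C) (Q(C) = (6 + C)/((11*C)) = (1/(11*C))*(6 + C) = (6 + C)/(11*C))
-Q(104) = -(6 + 104)/(11*104) = -110/(11*104) = -1*5/52 = -5/52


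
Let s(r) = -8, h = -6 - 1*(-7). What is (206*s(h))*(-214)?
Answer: 352672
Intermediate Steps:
h = 1 (h = -6 + 7 = 1)
(206*s(h))*(-214) = (206*(-8))*(-214) = -1648*(-214) = 352672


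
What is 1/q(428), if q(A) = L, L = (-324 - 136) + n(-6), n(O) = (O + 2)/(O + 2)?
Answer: -1/459 ≈ -0.0021787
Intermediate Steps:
n(O) = 1 (n(O) = (2 + O)/(2 + O) = 1)
L = -459 (L = (-324 - 136) + 1 = -460 + 1 = -459)
q(A) = -459
1/q(428) = 1/(-459) = -1/459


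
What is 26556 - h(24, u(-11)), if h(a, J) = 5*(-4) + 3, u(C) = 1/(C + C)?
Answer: 26573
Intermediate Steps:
u(C) = 1/(2*C)
h(a, J) = -17 (h(a, J) = -20 + 3 = -17)
26556 - h(24, u(-11)) = 26556 - 1*(-17) = 26556 + 17 = 26573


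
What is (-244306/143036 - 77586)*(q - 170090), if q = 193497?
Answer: -129883516627307/71518 ≈ -1.8161e+9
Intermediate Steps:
(-244306/143036 - 77586)*(q - 170090) = (-244306/143036 - 77586)*(193497 - 170090) = (-244306*1/143036 - 77586)*23407 = (-122153/71518 - 77586)*23407 = -5548917701/71518*23407 = -129883516627307/71518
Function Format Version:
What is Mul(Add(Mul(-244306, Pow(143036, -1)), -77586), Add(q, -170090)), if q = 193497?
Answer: Rational(-129883516627307, 71518) ≈ -1.8161e+9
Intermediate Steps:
Mul(Add(Mul(-244306, Pow(143036, -1)), -77586), Add(q, -170090)) = Mul(Add(Mul(-244306, Pow(143036, -1)), -77586), Add(193497, -170090)) = Mul(Add(Mul(-244306, Rational(1, 143036)), -77586), 23407) = Mul(Add(Rational(-122153, 71518), -77586), 23407) = Mul(Rational(-5548917701, 71518), 23407) = Rational(-129883516627307, 71518)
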